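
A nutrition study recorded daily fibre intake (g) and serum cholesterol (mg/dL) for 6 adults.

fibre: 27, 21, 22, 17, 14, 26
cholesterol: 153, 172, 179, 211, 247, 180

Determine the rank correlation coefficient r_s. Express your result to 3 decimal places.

-0.771

Rank fibre: 6, 3, 4, 2, 1, 5
Rank cholesterol: 1, 2, 3, 5, 6, 4
d = rank(fibre) − rank(cholesterol): 5, 1, 1, -3, -5, 1; Σd² = 62
ρ = 1 − 6Σd² / [n(n²−1)] = 1 − 6×62 / (6×35) = 1 − 372/210 ≈ -0.771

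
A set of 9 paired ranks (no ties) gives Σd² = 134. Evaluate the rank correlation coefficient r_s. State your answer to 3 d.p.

ρ = 1 − 6Σd² / [n(n²−1)] = 1 − 6×134 / (9×80)
  = 1 − 804/720 = 1 − 1.1167 ≈ -0.117

-0.117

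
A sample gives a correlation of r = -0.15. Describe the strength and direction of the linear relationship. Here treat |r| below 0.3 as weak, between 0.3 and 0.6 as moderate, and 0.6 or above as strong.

r = -0.15 < 0 so the relationship is negative.
|r| = 0.15, which falls in the weak range.

weak negative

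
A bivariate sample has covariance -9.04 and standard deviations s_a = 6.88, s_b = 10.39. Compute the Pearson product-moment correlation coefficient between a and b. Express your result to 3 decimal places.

r = Cov(a,b) / (s_a · s_b) = -9.04 / (6.88 × 10.39)
  = -9.04 / 71.4832 ≈ -0.126

-0.126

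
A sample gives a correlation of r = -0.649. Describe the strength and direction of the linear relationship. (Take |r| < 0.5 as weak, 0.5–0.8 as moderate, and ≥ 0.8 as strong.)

moderate negative

r = -0.649 < 0 so the relationship is negative.
|r| = 0.649, which falls in the moderate range.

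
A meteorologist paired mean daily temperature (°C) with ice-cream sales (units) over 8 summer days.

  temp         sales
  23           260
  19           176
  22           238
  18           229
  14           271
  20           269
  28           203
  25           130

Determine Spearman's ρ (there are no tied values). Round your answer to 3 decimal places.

Rank temp: 6, 3, 5, 2, 1, 4, 8, 7
Rank sales: 6, 2, 5, 4, 8, 7, 3, 1
d = rank(temp) − rank(sales): 0, 1, 0, -2, -7, -3, 5, 6; Σd² = 124
ρ = 1 − 6Σd² / [n(n²−1)] = 1 − 6×124 / (8×63) = 1 − 744/504 ≈ -0.476

-0.476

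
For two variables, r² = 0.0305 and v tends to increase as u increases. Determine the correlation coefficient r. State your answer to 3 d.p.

0.175

|r| = √0.0305 = 0.175
The association is positive, so r = 0.175.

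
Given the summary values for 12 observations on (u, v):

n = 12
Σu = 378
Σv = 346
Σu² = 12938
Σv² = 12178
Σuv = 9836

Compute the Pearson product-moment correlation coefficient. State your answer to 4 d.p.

-0.7056

r = (nΣuv − ΣuΣv) / √[(nΣu² − (Σu)²)(nΣv² − (Σv)²)]
Numerator: 12×9836 − 378×346 = -12756
Denominator: √[(155256 − 142884)(146136 − 119716)] = √[12372 × 26420] = 18079.4978
r = -12756 / 18079.4978 ≈ -0.7056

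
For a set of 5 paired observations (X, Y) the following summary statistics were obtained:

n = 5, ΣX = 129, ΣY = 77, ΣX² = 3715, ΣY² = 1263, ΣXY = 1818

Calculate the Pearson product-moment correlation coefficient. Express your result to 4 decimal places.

-0.9757

r = (nΣXY − ΣXΣY) / √[(nΣX² − (ΣX)²)(nΣY² − (ΣY)²)]
Numerator: 5×1818 − 129×77 = -843
Denominator: √[(18575 − 16641)(6315 − 5929)] = √[1934 × 386] = 864.0162
r = -843 / 864.0162 ≈ -0.9757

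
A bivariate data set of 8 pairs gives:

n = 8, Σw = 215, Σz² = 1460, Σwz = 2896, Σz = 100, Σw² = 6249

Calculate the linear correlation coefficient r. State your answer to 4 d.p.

0.6630

r = (nΣwz − ΣwΣz) / √[(nΣw² − (Σw)²)(nΣz² − (Σz)²)]
Numerator: 8×2896 − 215×100 = 1668
Denominator: √[(49992 − 46225)(11680 − 10000)] = √[3767 × 1680] = 2515.6629
r = 1668 / 2515.6629 ≈ 0.6630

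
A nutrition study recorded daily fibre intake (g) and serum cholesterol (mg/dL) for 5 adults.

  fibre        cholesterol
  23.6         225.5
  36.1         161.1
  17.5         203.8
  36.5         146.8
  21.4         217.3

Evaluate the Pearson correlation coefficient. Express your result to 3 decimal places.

n = 5, Σx = 135.1, Σy = 954.5, Σx² = 3956.63, Σy² = 187107.43, Σxy = 24712.43
nΣxy − ΣxΣy = 123562.15 − 128952.95 = -5390.8
nΣx² − (Σx)² = 19783.15 − 18252.01 = 1531.14; nΣy² − (Σy)² = 935537.15 − 911070.25 = 24466.9
r = -5390.8 / √(1531.14 × 24466.9) = -5390.8 / 6120.6412 ≈ -0.881

-0.881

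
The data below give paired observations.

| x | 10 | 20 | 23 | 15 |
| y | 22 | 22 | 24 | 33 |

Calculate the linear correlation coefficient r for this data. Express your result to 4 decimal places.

-0.1110

n = 4, Σx = 68, Σy = 101, Σx² = 1254, Σy² = 2633, Σxy = 1707
nΣxy − ΣxΣy = 6828 − 6868 = -40
nΣx² − (Σx)² = 5016 − 4624 = 392; nΣy² − (Σy)² = 10532 − 10201 = 331
r = -40 / √(392 × 331) = -40 / 360.2110 ≈ -0.1110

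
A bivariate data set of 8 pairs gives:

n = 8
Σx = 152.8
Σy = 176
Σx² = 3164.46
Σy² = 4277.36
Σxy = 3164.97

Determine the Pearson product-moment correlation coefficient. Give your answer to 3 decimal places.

r = (nΣxy − ΣxΣy) / √[(nΣx² − (Σx)²)(nΣy² − (Σy)²)]
Numerator: 8×3164.97 − 152.8×176 = -1573.04
Denominator: √[(25315.68 − 23347.84)(34218.88 − 30976)] = √[1967.84 × 3242.88] = 2526.1570
r = -1573.04 / 2526.1570 ≈ -0.623

-0.623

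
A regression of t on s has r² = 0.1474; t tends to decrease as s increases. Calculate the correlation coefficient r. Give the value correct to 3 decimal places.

-0.384

|r| = √0.1474 = 0.384
The association is negative, so r = −0.384.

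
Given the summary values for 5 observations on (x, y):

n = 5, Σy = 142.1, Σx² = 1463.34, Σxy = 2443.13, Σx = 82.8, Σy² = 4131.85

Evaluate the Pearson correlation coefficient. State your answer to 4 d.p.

r = (nΣxy − ΣxΣy) / √[(nΣx² − (Σx)²)(nΣy² − (Σy)²)]
Numerator: 5×2443.13 − 82.8×142.1 = 449.77
Denominator: √[(7316.7 − 6855.84)(20659.25 − 20192.41)] = √[460.86 × 466.84] = 463.8404
r = 449.77 / 463.8404 ≈ 0.9697

0.9697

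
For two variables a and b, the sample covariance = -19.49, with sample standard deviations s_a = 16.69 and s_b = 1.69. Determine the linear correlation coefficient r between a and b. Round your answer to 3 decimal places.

r = Cov(a,b) / (s_a · s_b) = -19.49 / (16.69 × 1.69)
  = -19.49 / 28.2061 ≈ -0.691

-0.691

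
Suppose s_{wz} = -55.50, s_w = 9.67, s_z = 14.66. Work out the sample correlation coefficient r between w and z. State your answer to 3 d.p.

-0.392

r = Cov(w,z) / (s_w · s_z) = -55.50 / (9.67 × 14.66)
  = -55.50 / 141.7622 ≈ -0.392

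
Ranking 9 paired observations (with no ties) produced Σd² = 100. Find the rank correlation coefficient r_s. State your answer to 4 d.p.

0.1667

ρ = 1 − 6Σd² / [n(n²−1)] = 1 − 6×100 / (9×80)
  = 1 − 600/720 = 1 − 0.83333 ≈ 0.1667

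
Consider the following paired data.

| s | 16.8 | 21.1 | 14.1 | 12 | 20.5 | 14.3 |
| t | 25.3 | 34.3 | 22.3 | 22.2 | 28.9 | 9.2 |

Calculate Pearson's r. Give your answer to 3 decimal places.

0.719

n = 6, Σs = 98.8, Σt = 142.2, Σs² = 1695, Σt² = 3726.56, Σst = 2453.61
nΣst − ΣsΣt = 14721.66 − 14049.36 = 672.3
nΣs² − (Σs)² = 10170 − 9761.44 = 408.56; nΣt² − (Σt)² = 22359.36 − 20220.84 = 2138.52
r = 672.3 / √(408.56 × 2138.52) = 672.3 / 934.7266 ≈ 0.719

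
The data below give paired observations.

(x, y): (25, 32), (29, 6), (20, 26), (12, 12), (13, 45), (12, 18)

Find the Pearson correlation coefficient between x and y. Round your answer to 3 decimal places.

n = 6, Σx = 111, Σy = 139, Σx² = 2323, Σy² = 4229, Σxy = 2439
nΣxy − ΣxΣy = 14634 − 15429 = -795
nΣx² − (Σx)² = 13938 − 12321 = 1617; nΣy² − (Σy)² = 25374 − 19321 = 6053
r = -795 / √(1617 × 6053) = -795 / 3128.5302 ≈ -0.254

-0.254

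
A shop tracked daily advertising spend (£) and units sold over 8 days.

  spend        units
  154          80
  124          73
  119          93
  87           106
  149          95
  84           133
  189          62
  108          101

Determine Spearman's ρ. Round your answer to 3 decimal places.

Rank spend: 7, 5, 4, 2, 6, 1, 8, 3
Rank units: 3, 2, 4, 7, 5, 8, 1, 6
d = rank(spend) − rank(units): 4, 3, 0, -5, 1, -7, 7, -3; Σd² = 158
ρ = 1 − 6Σd² / [n(n²−1)] = 1 − 6×158 / (8×63) = 1 − 948/504 ≈ -0.881

-0.881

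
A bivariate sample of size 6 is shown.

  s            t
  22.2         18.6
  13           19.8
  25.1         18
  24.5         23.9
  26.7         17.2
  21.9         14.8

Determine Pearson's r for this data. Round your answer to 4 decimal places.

-0.0780

n = 6, Σs = 133.4, Σt = 112.3, Σs² = 3084.6, Σt² = 2148.09, Σst = 2491.03
nΣst − ΣsΣt = 14946.18 − 14980.82 = -34.64
nΣs² − (Σs)² = 18507.6 − 17795.56 = 712.04; nΣt² − (Σt)² = 12888.54 − 12611.29 = 277.25
r = -34.64 / √(712.04 × 277.25) = -34.64 / 444.3119 ≈ -0.0780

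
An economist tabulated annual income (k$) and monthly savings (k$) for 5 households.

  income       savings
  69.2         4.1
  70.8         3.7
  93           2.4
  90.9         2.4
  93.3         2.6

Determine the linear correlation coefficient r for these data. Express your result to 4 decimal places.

-0.9788

n = 5, Σx = 417.2, Σy = 15.2, Σx² = 35417.98, Σy² = 48.78, Σxy = 1229.62
nΣxy − ΣxΣy = 6148.1 − 6341.44 = -193.34
nΣx² − (Σx)² = 177089.9 − 174055.84 = 3034.06; nΣy² − (Σy)² = 243.9 − 231.04 = 12.86
r = -193.34 / √(3034.06 × 12.86) = -193.34 / 197.5298 ≈ -0.9788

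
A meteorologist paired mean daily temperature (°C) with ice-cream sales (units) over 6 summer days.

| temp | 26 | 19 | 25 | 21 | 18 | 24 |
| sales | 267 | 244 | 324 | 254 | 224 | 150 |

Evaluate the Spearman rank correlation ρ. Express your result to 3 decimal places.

Rank temp: 6, 2, 5, 3, 1, 4
Rank sales: 5, 3, 6, 4, 2, 1
d = rank(temp) − rank(sales): 1, -1, -1, -1, -1, 3; Σd² = 14
ρ = 1 − 6Σd² / [n(n²−1)] = 1 − 6×14 / (6×35) = 1 − 84/210 ≈ 0.600

0.600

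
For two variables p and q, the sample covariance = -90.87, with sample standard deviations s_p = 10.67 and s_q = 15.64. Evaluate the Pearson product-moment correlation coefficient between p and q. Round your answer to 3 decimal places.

-0.545

r = Cov(p,q) / (s_p · s_q) = -90.87 / (10.67 × 15.64)
  = -90.87 / 166.8788 ≈ -0.545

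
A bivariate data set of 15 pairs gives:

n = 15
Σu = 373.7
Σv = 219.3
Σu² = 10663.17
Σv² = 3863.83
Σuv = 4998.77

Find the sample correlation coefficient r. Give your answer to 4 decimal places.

-0.4926

r = (nΣuv − ΣuΣv) / √[(nΣu² − (Σu)²)(nΣv² − (Σv)²)]
Numerator: 15×4998.77 − 373.7×219.3 = -6970.86
Denominator: √[(159947.55 − 139651.69)(57957.45 − 48092.49)] = √[20295.86 × 9864.96] = 14149.8356
r = -6970.86 / 14149.8356 ≈ -0.4926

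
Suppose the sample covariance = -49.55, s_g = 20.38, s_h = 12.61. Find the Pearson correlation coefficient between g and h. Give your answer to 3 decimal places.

-0.193

r = Cov(g,h) / (s_g · s_h) = -49.55 / (20.38 × 12.61)
  = -49.55 / 256.9918 ≈ -0.193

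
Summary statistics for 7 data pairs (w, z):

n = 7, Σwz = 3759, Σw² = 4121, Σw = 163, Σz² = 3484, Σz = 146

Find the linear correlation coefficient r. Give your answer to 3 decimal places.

r = (nΣwz − ΣwΣz) / √[(nΣw² − (Σw)²)(nΣz² − (Σz)²)]
Numerator: 7×3759 − 163×146 = 2515
Denominator: √[(28847 − 26569)(24388 − 21316)] = √[2278 × 3072] = 2645.3763
r = 2515 / 2645.3763 ≈ 0.951

0.951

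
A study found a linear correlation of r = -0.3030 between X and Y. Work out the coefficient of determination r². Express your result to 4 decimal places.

r² = (-0.3030)² = 0.0918

0.0918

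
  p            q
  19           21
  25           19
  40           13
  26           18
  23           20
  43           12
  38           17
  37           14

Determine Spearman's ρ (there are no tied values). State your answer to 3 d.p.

-0.976

Rank p: 1, 3, 7, 4, 2, 8, 6, 5
Rank q: 8, 6, 2, 5, 7, 1, 4, 3
d = rank(p) − rank(q): -7, -3, 5, -1, -5, 7, 2, 2; Σd² = 166
ρ = 1 − 6Σd² / [n(n²−1)] = 1 − 6×166 / (8×63) = 1 − 996/504 ≈ -0.976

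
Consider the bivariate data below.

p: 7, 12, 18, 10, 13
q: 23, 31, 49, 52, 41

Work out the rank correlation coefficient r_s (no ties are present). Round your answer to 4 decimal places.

0.4000

Rank p: 1, 3, 5, 2, 4
Rank q: 1, 2, 4, 5, 3
d = rank(p) − rank(q): 0, 1, 1, -3, 1; Σd² = 12
ρ = 1 − 6Σd² / [n(n²−1)] = 1 − 6×12 / (5×24) = 1 − 72/120 ≈ 0.4000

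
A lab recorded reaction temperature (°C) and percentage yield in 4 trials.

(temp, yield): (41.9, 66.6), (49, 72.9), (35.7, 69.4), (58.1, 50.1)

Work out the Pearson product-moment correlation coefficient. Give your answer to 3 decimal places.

-0.714

n = 4, Σx = 184.7, Σy = 259, Σx² = 8806.71, Σy² = 17076.34, Σxy = 11751.03
nΣxy − ΣxΣy = 47004.12 − 47837.3 = -833.18
nΣx² − (Σx)² = 35226.84 − 34114.09 = 1112.75; nΣy² − (Σy)² = 68305.36 − 67081 = 1224.36
r = -833.18 / √(1112.75 × 1224.36) = -833.18 / 1167.2217 ≈ -0.714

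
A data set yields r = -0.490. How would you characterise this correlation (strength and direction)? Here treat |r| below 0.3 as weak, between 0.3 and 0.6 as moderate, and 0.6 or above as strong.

r = -0.490 < 0 so the relationship is negative.
|r| = 0.490, which falls in the moderate range.

moderate negative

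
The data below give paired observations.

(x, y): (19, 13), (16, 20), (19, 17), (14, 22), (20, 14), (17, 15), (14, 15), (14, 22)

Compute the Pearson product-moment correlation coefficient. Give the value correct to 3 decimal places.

-0.683

n = 8, Σx = 133, Σy = 138, Σx² = 2255, Σy² = 2472, Σxy = 2251
nΣxy − ΣxΣy = 18008 − 18354 = -346
nΣx² − (Σx)² = 18040 − 17689 = 351; nΣy² − (Σy)² = 19776 − 19044 = 732
r = -346 / √(351 × 732) = -346 / 506.8846 ≈ -0.683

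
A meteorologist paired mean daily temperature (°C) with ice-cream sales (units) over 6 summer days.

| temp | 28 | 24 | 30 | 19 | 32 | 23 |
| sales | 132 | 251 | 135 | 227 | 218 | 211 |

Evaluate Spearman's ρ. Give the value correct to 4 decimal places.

-0.3714

Rank temp: 4, 3, 5, 1, 6, 2
Rank sales: 1, 6, 2, 5, 4, 3
d = rank(temp) − rank(sales): 3, -3, 3, -4, 2, -1; Σd² = 48
ρ = 1 − 6Σd² / [n(n²−1)] = 1 − 6×48 / (6×35) = 1 − 288/210 ≈ -0.3714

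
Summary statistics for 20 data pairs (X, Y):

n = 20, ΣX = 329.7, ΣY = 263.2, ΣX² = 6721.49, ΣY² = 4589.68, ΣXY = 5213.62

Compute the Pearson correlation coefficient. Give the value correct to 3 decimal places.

r = (nΣXY − ΣXΣY) / √[(nΣX² − (ΣX)²)(nΣY² − (ΣY)²)]
Numerator: 20×5213.62 − 329.7×263.2 = 17495.36
Denominator: √[(134429.8 − 108702.09)(91793.6 − 69274.24)] = √[25727.71 × 22519.36] = 24070.1384
r = 17495.36 / 24070.1384 ≈ 0.727

0.727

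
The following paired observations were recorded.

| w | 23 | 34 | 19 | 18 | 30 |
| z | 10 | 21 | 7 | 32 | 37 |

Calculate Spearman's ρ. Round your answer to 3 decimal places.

0.200

Rank w: 3, 5, 2, 1, 4
Rank z: 2, 3, 1, 4, 5
d = rank(w) − rank(z): 1, 2, 1, -3, -1; Σd² = 16
ρ = 1 − 6Σd² / [n(n²−1)] = 1 − 6×16 / (5×24) = 1 − 96/120 ≈ 0.200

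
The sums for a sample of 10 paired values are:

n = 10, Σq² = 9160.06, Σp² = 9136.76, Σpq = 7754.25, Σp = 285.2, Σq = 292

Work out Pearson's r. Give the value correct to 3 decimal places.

-0.720

r = (nΣpq − ΣpΣq) / √[(nΣp² − (Σp)²)(nΣq² − (Σq)²)]
Numerator: 10×7754.25 − 285.2×292 = -5735.9
Denominator: √[(91367.6 − 81339.04)(91600.6 − 85264)] = √[10028.56 × 6336.6] = 7971.6355
r = -5735.9 / 7971.6355 ≈ -0.720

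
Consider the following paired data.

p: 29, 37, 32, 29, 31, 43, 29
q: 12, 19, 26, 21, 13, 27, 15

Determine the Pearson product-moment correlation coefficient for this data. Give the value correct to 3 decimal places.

0.631

n = 7, Σp = 230, Σq = 133, Σp² = 7726, Σq² = 2745, Σpq = 4491
nΣpq − ΣpΣq = 31437 − 30590 = 847
nΣp² − (Σp)² = 54082 − 52900 = 1182; nΣq² − (Σq)² = 19215 − 17689 = 1526
r = 847 / √(1182 × 1526) = 847 / 1343.0309 ≈ 0.631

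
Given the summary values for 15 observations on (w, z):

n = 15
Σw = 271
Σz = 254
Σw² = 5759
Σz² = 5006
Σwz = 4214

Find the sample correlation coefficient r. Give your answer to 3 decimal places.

-0.481

r = (nΣwz − ΣwΣz) / √[(nΣw² − (Σw)²)(nΣz² − (Σz)²)]
Numerator: 15×4214 − 271×254 = -5624
Denominator: √[(86385 − 73441)(75090 − 64516)] = √[12944 × 10574] = 11699.1391
r = -5624 / 11699.1391 ≈ -0.481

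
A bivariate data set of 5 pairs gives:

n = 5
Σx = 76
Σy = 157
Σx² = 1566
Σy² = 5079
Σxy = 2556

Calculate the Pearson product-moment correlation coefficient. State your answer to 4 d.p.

r = (nΣxy − ΣxΣy) / √[(nΣx² − (Σx)²)(nΣy² − (Σy)²)]
Numerator: 5×2556 − 76×157 = 848
Denominator: √[(7830 − 5776)(25395 − 24649)] = √[2054 × 746] = 1237.8546
r = 848 / 1237.8546 ≈ 0.6851

0.6851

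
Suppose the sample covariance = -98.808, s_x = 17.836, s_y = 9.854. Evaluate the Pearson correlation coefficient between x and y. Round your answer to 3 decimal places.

-0.562

r = Cov(x,y) / (s_x · s_y) = -98.808 / (17.836 × 9.854)
  = -98.808 / 175.7559 ≈ -0.562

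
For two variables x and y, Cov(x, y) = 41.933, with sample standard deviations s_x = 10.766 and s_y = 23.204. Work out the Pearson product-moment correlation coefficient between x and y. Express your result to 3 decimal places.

0.168

r = Cov(x,y) / (s_x · s_y) = 41.933 / (10.766 × 23.204)
  = 41.933 / 249.8143 ≈ 0.168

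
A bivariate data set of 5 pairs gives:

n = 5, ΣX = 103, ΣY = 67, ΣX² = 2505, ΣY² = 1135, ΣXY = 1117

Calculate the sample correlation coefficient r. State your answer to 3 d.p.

r = (nΣXY − ΣXΣY) / √[(nΣX² − (ΣX)²)(nΣY² − (ΣY)²)]
Numerator: 5×1117 − 103×67 = -1316
Denominator: √[(12525 − 10609)(5675 − 4489)] = √[1916 × 1186] = 1507.4402
r = -1316 / 1507.4402 ≈ -0.873

-0.873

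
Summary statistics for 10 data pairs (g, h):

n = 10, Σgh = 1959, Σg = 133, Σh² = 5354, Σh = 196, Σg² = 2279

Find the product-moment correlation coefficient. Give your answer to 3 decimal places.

r = (nΣgh − ΣgΣh) / √[(nΣg² − (Σg)²)(nΣh² − (Σh)²)]
Numerator: 10×1959 − 133×196 = -6478
Denominator: √[(22790 − 17689)(53540 − 38416)] = √[5101 × 15124] = 8783.3663
r = -6478 / 8783.3663 ≈ -0.738

-0.738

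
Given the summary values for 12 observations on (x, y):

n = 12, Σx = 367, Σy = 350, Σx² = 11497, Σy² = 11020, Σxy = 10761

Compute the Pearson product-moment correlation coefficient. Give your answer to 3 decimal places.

0.121

r = (nΣxy − ΣxΣy) / √[(nΣx² − (Σx)²)(nΣy² − (Σy)²)]
Numerator: 12×10761 − 367×350 = 682
Denominator: √[(137964 − 134689)(132240 − 122500)] = √[3275 × 9740] = 5647.8757
r = 682 / 5647.8757 ≈ 0.121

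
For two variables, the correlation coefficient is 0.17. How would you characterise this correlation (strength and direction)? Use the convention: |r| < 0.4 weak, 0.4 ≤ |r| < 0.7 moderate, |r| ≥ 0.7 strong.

r = 0.17 > 0 so the relationship is positive.
|r| = 0.17, which falls in the weak range.

weak positive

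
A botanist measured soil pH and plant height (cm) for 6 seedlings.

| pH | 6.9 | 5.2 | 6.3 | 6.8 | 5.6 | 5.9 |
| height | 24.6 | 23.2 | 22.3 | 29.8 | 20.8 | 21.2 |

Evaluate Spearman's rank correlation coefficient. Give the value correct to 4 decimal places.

0.6000

Rank pH: 6, 1, 4, 5, 2, 3
Rank height: 5, 4, 3, 6, 1, 2
d = rank(pH) − rank(height): 1, -3, 1, -1, 1, 1; Σd² = 14
ρ = 1 − 6Σd² / [n(n²−1)] = 1 − 6×14 / (6×35) = 1 − 84/210 ≈ 0.6000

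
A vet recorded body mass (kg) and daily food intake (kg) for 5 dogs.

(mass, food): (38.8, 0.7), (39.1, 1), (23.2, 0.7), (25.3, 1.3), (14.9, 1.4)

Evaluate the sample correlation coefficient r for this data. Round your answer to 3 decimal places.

n = 5, Σx = 141.3, Σy = 5.1, Σx² = 4434.59, Σy² = 5.63, Σxy = 136.25
nΣxy − ΣxΣy = 681.25 − 720.63 = -39.38
nΣx² − (Σx)² = 22172.95 − 19965.69 = 2207.26; nΣy² − (Σy)² = 28.15 − 26.01 = 2.14
r = -39.38 / √(2207.26 × 2.14) = -39.38 / 68.7280 ≈ -0.573

-0.573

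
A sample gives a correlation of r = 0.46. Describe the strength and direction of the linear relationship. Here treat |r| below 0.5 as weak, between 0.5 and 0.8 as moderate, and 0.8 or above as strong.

r = 0.46 > 0 so the relationship is positive.
|r| = 0.46, which falls in the weak range.

weak positive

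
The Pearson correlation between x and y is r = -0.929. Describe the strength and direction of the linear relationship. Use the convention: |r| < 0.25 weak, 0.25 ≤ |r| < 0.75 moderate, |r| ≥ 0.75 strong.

strong negative

r = -0.929 < 0 so the relationship is negative.
|r| = 0.929, which falls in the strong range.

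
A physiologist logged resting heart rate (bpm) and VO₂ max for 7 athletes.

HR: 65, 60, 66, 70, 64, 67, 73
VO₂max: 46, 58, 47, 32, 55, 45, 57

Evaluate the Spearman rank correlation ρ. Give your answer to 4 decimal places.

Rank HR: 3, 1, 4, 6, 2, 5, 7
Rank VO₂max: 3, 7, 4, 1, 5, 2, 6
d = rank(HR) − rank(VO₂max): 0, -6, 0, 5, -3, 3, 1; Σd² = 80
ρ = 1 − 6Σd² / [n(n²−1)] = 1 − 6×80 / (7×48) = 1 − 480/336 ≈ -0.4286

-0.4286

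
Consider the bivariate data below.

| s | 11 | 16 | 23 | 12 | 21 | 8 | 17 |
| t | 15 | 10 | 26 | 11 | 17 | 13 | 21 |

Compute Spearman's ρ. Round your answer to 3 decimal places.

0.643

Rank s: 2, 4, 7, 3, 6, 1, 5
Rank t: 4, 1, 7, 2, 5, 3, 6
d = rank(s) − rank(t): -2, 3, 0, 1, 1, -2, -1; Σd² = 20
ρ = 1 − 6Σd² / [n(n²−1)] = 1 − 6×20 / (7×48) = 1 − 120/336 ≈ 0.643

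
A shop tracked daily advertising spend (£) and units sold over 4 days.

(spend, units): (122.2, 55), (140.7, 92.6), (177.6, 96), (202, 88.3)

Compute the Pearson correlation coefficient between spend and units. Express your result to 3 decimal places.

0.650

n = 4, Σx = 642.5, Σy = 331.9, Σx² = 107075.09, Σy² = 28612.65, Σxy = 54636.02
nΣxy − ΣxΣy = 218544.08 − 213245.75 = 5298.33
nΣx² − (Σx)² = 428300.36 − 412806.25 = 15494.11; nΣy² − (Σy)² = 114450.6 − 110157.61 = 4292.99
r = 5298.33 / √(15494.11 × 4292.99) = 5298.33 / 8155.7378 ≈ 0.650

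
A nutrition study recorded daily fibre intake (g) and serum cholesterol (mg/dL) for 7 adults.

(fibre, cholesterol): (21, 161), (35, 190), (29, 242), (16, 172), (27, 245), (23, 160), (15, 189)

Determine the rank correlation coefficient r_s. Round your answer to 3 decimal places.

0.500

Rank fibre: 3, 7, 6, 2, 5, 4, 1
Rank cholesterol: 2, 5, 6, 3, 7, 1, 4
d = rank(fibre) − rank(cholesterol): 1, 2, 0, -1, -2, 3, -3; Σd² = 28
ρ = 1 − 6Σd² / [n(n²−1)] = 1 − 6×28 / (7×48) = 1 − 168/336 ≈ 0.500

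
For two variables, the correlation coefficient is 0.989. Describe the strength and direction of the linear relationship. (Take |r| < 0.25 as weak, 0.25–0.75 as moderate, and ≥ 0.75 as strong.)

r = 0.989 > 0 so the relationship is positive.
|r| = 0.989, which falls in the strong range.

strong positive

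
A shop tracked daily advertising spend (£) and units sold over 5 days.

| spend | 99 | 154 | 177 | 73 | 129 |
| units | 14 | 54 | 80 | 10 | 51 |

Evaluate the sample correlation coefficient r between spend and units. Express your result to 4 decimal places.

0.9683

n = 5, Σx = 632, Σy = 209, Σx² = 86816, Σy² = 12213, Σxy = 31171
nΣxy − ΣxΣy = 155855 − 132088 = 23767
nΣx² − (Σx)² = 434080 − 399424 = 34656; nΣy² − (Σy)² = 61065 − 43681 = 17384
r = 23767 / √(34656 × 17384) = 23767 / 24545.0586 ≈ 0.9683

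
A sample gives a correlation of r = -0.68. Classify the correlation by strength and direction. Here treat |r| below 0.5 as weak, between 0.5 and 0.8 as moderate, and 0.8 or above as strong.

r = -0.68 < 0 so the relationship is negative.
|r| = 0.68, which falls in the moderate range.

moderate negative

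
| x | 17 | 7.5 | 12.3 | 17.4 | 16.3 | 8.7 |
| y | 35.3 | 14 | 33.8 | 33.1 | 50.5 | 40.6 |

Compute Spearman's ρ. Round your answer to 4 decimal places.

0.1429

Rank x: 5, 1, 3, 6, 4, 2
Rank y: 4, 1, 3, 2, 6, 5
d = rank(x) − rank(y): 1, 0, 0, 4, -2, -3; Σd² = 30
ρ = 1 − 6Σd² / [n(n²−1)] = 1 − 6×30 / (6×35) = 1 − 180/210 ≈ 0.1429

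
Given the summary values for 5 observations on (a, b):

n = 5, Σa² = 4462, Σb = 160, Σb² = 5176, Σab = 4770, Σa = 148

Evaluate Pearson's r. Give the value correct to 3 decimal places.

r = (nΣab − ΣaΣb) / √[(nΣa² − (Σa)²)(nΣb² − (Σb)²)]
Numerator: 5×4770 − 148×160 = 170
Denominator: √[(22310 − 21904)(25880 − 25600)] = √[406 × 280] = 337.1646
r = 170 / 337.1646 ≈ 0.504

0.504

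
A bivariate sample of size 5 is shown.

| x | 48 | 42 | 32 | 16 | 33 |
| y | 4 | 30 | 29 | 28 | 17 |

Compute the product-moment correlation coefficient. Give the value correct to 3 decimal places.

-0.563

n = 5, Σx = 171, Σy = 108, Σx² = 6437, Σy² = 2830, Σxy = 3389
nΣxy − ΣxΣy = 16945 − 18468 = -1523
nΣx² − (Σx)² = 32185 − 29241 = 2944; nΣy² − (Σy)² = 14150 − 11664 = 2486
r = -1523 / √(2944 × 2486) = -1523 / 2705.3251 ≈ -0.563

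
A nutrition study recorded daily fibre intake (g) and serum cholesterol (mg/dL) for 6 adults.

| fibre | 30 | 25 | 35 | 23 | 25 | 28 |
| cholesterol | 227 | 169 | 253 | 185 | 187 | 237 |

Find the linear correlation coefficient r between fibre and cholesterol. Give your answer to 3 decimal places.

n = 6, Σx = 166, Σy = 1258, Σx² = 4688, Σy² = 269462, Σxy = 35456
nΣxy − ΣxΣy = 212736 − 208828 = 3908
nΣx² − (Σx)² = 28128 − 27556 = 572; nΣy² − (Σy)² = 1616772 − 1582564 = 34208
r = 3908 / √(572 × 34208) = 3908 / 4423.4575 ≈ 0.883

0.883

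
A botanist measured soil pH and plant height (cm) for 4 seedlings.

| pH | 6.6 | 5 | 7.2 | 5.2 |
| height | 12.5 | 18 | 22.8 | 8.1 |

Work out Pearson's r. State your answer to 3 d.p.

n = 4, Σx = 24, Σy = 61.4, Σx² = 147.44, Σy² = 1065.7, Σxy = 378.78
nΣxy − ΣxΣy = 1515.12 − 1473.6 = 41.52
nΣx² − (Σx)² = 589.76 − 576 = 13.76; nΣy² − (Σy)² = 4262.8 − 3769.96 = 492.84
r = 41.52 / √(13.76 × 492.84) = 41.52 / 82.3497 ≈ 0.504

0.504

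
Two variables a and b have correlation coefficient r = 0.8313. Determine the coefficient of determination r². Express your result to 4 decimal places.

0.6911

r² = (0.8313)² = 0.6911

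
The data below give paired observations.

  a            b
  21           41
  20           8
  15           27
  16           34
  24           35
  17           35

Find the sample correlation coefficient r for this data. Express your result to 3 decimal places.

0.075

n = 6, Σa = 113, Σb = 180, Σa² = 2187, Σb² = 6080, Σab = 3405
nΣab − ΣaΣb = 20430 − 20340 = 90
nΣa² − (Σa)² = 13122 − 12769 = 353; nΣb² − (Σb)² = 36480 − 32400 = 4080
r = 90 / √(353 × 4080) = 90 / 1200.1000 ≈ 0.075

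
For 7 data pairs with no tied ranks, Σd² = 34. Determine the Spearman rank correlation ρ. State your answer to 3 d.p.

0.393

ρ = 1 − 6Σd² / [n(n²−1)] = 1 − 6×34 / (7×48)
  = 1 − 204/336 = 1 − 0.6071 ≈ 0.393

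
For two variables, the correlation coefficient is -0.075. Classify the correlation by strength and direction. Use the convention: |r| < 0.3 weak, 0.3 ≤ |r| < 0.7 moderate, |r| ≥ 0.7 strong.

r = -0.075 < 0 so the relationship is negative.
|r| = 0.075, which falls in the weak range.

weak negative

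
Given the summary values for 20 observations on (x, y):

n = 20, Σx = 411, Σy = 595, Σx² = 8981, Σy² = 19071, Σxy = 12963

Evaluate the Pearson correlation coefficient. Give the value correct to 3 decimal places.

0.860

r = (nΣxy − ΣxΣy) / √[(nΣx² − (Σx)²)(nΣy² − (Σy)²)]
Numerator: 20×12963 − 411×595 = 14715
Denominator: √[(179620 − 168921)(381420 − 354025)] = √[10699 × 27395] = 17120.1374
r = 14715 / 17120.1374 ≈ 0.860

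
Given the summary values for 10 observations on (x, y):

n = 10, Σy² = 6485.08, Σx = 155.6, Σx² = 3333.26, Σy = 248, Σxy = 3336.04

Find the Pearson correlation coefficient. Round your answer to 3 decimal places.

-0.946

r = (nΣxy − ΣxΣy) / √[(nΣx² − (Σx)²)(nΣy² − (Σy)²)]
Numerator: 10×3336.04 − 155.6×248 = -5228.4
Denominator: √[(33332.6 − 24211.36)(64850.8 − 61504)] = √[9121.24 × 3346.8] = 5525.1214
r = -5228.4 / 5525.1214 ≈ -0.946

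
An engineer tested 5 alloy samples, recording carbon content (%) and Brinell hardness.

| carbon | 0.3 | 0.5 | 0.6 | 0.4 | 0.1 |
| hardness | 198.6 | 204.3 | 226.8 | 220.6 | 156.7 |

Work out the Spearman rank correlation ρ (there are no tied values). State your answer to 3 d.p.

0.900

Rank carbon: 2, 4, 5, 3, 1
Rank hardness: 2, 3, 5, 4, 1
d = rank(carbon) − rank(hardness): 0, 1, 0, -1, 0; Σd² = 2
ρ = 1 − 6Σd² / [n(n²−1)] = 1 − 6×2 / (5×24) = 1 − 12/120 ≈ 0.900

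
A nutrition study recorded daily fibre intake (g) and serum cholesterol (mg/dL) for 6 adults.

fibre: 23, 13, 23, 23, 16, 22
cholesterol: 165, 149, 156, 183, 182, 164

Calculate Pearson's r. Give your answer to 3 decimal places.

n = 6, Σx = 120, Σy = 999, Σx² = 2496, Σy² = 167271, Σxy = 20049
nΣxy − ΣxΣy = 120294 − 119880 = 414
nΣx² − (Σx)² = 14976 − 14400 = 576; nΣy² − (Σy)² = 1003626 − 998001 = 5625
r = 414 / √(576 × 5625) = 414 / 1800.0000 ≈ 0.230

0.230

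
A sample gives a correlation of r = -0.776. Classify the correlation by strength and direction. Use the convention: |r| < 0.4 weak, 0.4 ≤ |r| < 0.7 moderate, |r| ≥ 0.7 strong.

strong negative

r = -0.776 < 0 so the relationship is negative.
|r| = 0.776, which falls in the strong range.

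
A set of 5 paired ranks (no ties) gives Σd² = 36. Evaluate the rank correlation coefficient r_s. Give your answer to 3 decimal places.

-0.800

ρ = 1 − 6Σd² / [n(n²−1)] = 1 − 6×36 / (5×24)
  = 1 − 216/120 = 1 − 1.8000 ≈ -0.800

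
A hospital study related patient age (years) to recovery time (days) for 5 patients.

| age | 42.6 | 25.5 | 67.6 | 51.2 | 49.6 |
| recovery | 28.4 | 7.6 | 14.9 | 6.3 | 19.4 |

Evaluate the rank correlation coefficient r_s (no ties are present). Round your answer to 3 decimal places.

-0.200

Rank age: 2, 1, 5, 4, 3
Rank recovery: 5, 2, 3, 1, 4
d = rank(age) − rank(recovery): -3, -1, 2, 3, -1; Σd² = 24
ρ = 1 − 6Σd² / [n(n²−1)] = 1 − 6×24 / (5×24) = 1 − 144/120 ≈ -0.200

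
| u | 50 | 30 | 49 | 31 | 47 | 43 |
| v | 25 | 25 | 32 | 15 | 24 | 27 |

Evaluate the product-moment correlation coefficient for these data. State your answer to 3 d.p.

n = 6, Σu = 250, Σv = 148, Σu² = 10820, Σv² = 3804, Σuv = 6322
nΣuv − ΣuΣv = 37932 − 37000 = 932
nΣu² − (Σu)² = 64920 − 62500 = 2420; nΣv² − (Σv)² = 22824 − 21904 = 920
r = 932 / √(2420 × 920) = 932 / 1492.1126 ≈ 0.625

0.625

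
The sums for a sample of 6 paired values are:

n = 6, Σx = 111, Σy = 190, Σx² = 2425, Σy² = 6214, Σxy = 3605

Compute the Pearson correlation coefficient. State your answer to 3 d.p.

0.332

r = (nΣxy − ΣxΣy) / √[(nΣx² − (Σx)²)(nΣy² − (Σy)²)]
Numerator: 6×3605 − 111×190 = 540
Denominator: √[(14550 − 12321)(37284 − 36100)] = √[2229 × 1184] = 1624.5418
r = 540 / 1624.5418 ≈ 0.332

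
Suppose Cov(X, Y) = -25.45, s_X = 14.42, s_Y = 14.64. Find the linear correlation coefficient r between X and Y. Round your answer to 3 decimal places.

r = Cov(X,Y) / (s_X · s_Y) = -25.45 / (14.42 × 14.64)
  = -25.45 / 211.1088 ≈ -0.121

-0.121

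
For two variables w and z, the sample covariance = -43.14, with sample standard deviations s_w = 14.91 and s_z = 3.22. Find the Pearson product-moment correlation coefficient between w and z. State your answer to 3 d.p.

r = Cov(w,z) / (s_w · s_z) = -43.14 / (14.91 × 3.22)
  = -43.14 / 48.0102 ≈ -0.899

-0.899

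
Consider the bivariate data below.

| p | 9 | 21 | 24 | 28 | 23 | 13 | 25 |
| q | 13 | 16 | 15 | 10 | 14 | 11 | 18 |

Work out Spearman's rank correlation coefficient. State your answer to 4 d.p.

Rank p: 1, 3, 5, 7, 4, 2, 6
Rank q: 3, 6, 5, 1, 4, 2, 7
d = rank(p) − rank(q): -2, -3, 0, 6, 0, 0, -1; Σd² = 50
ρ = 1 − 6Σd² / [n(n²−1)] = 1 − 6×50 / (7×48) = 1 − 300/336 ≈ 0.1071

0.1071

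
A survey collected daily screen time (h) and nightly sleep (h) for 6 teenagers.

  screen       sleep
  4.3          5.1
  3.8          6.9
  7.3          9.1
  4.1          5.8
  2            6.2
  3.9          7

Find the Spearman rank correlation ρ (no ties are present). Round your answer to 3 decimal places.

Rank screen: 5, 2, 6, 4, 1, 3
Rank sleep: 1, 4, 6, 2, 3, 5
d = rank(screen) − rank(sleep): 4, -2, 0, 2, -2, -2; Σd² = 32
ρ = 1 − 6Σd² / [n(n²−1)] = 1 − 6×32 / (6×35) = 1 − 192/210 ≈ 0.086

0.086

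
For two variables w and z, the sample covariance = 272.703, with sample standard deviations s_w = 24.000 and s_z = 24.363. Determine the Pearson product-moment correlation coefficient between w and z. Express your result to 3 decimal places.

r = Cov(w,z) / (s_w · s_z) = 272.703 / (24.000 × 24.363)
  = 272.703 / 584.7120 ≈ 0.466

0.466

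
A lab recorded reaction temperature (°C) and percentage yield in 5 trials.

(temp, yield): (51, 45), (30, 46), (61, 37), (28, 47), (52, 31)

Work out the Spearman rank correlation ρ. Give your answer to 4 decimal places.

-0.9000

Rank temp: 3, 2, 5, 1, 4
Rank yield: 3, 4, 2, 5, 1
d = rank(temp) − rank(yield): 0, -2, 3, -4, 3; Σd² = 38
ρ = 1 − 6Σd² / [n(n²−1)] = 1 − 6×38 / (5×24) = 1 − 228/120 ≈ -0.9000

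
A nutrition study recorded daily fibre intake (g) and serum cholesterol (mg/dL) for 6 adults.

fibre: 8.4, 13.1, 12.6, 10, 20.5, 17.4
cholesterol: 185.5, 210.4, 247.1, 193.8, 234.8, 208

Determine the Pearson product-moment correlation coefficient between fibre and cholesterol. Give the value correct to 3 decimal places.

0.578

n = 6, Σx = 82, Σy = 1279.6, Σx² = 1223.94, Σy² = 275690.3, Σxy = 17798.5
nΣxy − ΣxΣy = 106791 − 104927.2 = 1863.8
nΣx² − (Σx)² = 7343.64 − 6724 = 619.64; nΣy² − (Σy)² = 1654141.8 − 1637376.16 = 16765.64
r = 1863.8 / √(619.64 × 16765.64) = 1863.8 / 3223.1446 ≈ 0.578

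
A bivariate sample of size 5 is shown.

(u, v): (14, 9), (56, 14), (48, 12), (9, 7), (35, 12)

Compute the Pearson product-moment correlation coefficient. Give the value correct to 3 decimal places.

n = 5, Σu = 162, Σv = 54, Σu² = 6942, Σv² = 614, Σuv = 1969
nΣuv − ΣuΣv = 9845 − 8748 = 1097
nΣu² − (Σu)² = 34710 − 26244 = 8466; nΣv² − (Σv)² = 3070 − 2916 = 154
r = 1097 / √(8466 × 154) = 1097 / 1141.8249 ≈ 0.961

0.961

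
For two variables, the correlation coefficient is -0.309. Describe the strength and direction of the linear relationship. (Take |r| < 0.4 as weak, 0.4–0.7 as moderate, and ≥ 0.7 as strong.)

r = -0.309 < 0 so the relationship is negative.
|r| = 0.309, which falls in the weak range.

weak negative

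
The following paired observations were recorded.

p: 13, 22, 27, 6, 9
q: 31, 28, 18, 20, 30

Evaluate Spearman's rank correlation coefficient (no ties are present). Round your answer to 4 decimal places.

-0.3000

Rank p: 3, 4, 5, 1, 2
Rank q: 5, 3, 1, 2, 4
d = rank(p) − rank(q): -2, 1, 4, -1, -2; Σd² = 26
ρ = 1 − 6Σd² / [n(n²−1)] = 1 − 6×26 / (5×24) = 1 − 156/120 ≈ -0.3000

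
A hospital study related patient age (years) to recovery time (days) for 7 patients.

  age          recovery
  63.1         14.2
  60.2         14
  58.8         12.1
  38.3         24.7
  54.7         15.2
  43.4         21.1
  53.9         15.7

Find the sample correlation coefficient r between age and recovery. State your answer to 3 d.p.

n = 7, Σx = 372.4, Σy = 117, Σx² = 20310.84, Σy² = 2076.88, Σxy = 5989.72
nΣxy − ΣxΣy = 41928.04 − 43570.8 = -1642.76
nΣx² − (Σx)² = 142175.88 − 138681.76 = 3494.12; nΣy² − (Σy)² = 14538.16 − 13689 = 849.16
r = -1642.76 / √(3494.12 × 849.16) = -1642.76 / 1722.5176 ≈ -0.954

-0.954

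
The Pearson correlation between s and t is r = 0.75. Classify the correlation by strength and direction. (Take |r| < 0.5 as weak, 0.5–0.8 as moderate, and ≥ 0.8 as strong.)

moderate positive

r = 0.75 > 0 so the relationship is positive.
|r| = 0.75, which falls in the moderate range.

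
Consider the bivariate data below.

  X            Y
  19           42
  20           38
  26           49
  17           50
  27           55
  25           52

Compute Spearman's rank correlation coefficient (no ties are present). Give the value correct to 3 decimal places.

Rank X: 2, 3, 5, 1, 6, 4
Rank Y: 2, 1, 3, 4, 6, 5
d = rank(X) − rank(Y): 0, 2, 2, -3, 0, -1; Σd² = 18
ρ = 1 − 6Σd² / [n(n²−1)] = 1 − 6×18 / (6×35) = 1 − 108/210 ≈ 0.486

0.486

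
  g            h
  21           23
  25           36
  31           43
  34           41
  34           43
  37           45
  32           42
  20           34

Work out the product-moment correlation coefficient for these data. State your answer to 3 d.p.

n = 8, Σg = 234, Σh = 307, Σg² = 7132, Σh² = 12149, Σgh = 9261
nΣgh − ΣgΣh = 74088 − 71838 = 2250
nΣg² − (Σg)² = 57056 − 54756 = 2300; nΣh² − (Σh)² = 97192 − 94249 = 2943
r = 2250 / √(2300 × 2943) = 2250 / 2601.7110 ≈ 0.865

0.865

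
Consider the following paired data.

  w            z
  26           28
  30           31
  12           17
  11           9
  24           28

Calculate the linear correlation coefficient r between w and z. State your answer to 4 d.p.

n = 5, Σw = 103, Σz = 113, Σw² = 2417, Σz² = 2899, Σwz = 2633
nΣwz − ΣwΣz = 13165 − 11639 = 1526
nΣw² − (Σw)² = 12085 − 10609 = 1476; nΣz² − (Σz)² = 14495 − 12769 = 1726
r = 1526 / √(1476 × 1726) = 1526 / 1596.1128 ≈ 0.9561

0.9561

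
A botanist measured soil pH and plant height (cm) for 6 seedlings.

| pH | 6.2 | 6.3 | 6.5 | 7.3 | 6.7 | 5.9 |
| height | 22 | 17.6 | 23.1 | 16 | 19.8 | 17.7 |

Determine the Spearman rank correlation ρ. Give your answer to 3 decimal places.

-0.257

Rank pH: 2, 3, 4, 6, 5, 1
Rank height: 5, 2, 6, 1, 4, 3
d = rank(pH) − rank(height): -3, 1, -2, 5, 1, -2; Σd² = 44
ρ = 1 − 6Σd² / [n(n²−1)] = 1 − 6×44 / (6×35) = 1 − 264/210 ≈ -0.257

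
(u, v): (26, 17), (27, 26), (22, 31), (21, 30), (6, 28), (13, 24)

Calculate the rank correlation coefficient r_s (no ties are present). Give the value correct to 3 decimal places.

Rank u: 5, 6, 4, 3, 1, 2
Rank v: 1, 3, 6, 5, 4, 2
d = rank(u) − rank(v): 4, 3, -2, -2, -3, 0; Σd² = 42
ρ = 1 − 6Σd² / [n(n²−1)] = 1 − 6×42 / (6×35) = 1 − 252/210 ≈ -0.200

-0.200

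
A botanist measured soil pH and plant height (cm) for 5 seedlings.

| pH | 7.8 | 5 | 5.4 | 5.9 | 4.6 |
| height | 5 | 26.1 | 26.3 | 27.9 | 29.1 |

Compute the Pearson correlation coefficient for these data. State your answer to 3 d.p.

n = 5, Σx = 28.7, Σy = 114.4, Σx² = 170.97, Σy² = 3023.12, Σxy = 609.99
nΣxy − ΣxΣy = 3049.95 − 3283.28 = -233.33
nΣx² − (Σx)² = 854.85 − 823.69 = 31.16; nΣy² − (Σy)² = 15115.6 − 13087.36 = 2028.24
r = -233.33 / √(31.16 × 2028.24) = -233.33 / 251.3960 ≈ -0.928

-0.928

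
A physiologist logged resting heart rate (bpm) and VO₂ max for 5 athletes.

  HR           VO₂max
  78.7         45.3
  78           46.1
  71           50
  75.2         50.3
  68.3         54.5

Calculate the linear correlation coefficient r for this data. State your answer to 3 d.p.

-0.934

n = 5, Σx = 371.2, Σy = 246.2, Σx² = 27638.62, Σy² = 12177.64, Σxy = 18215.82
nΣxy − ΣxΣy = 91079.1 − 91389.44 = -310.34
nΣx² − (Σx)² = 138193.1 − 137789.44 = 403.66; nΣy² − (Σy)² = 60888.2 − 60614.44 = 273.76
r = -310.34 / √(403.66 × 273.76) = -310.34 / 332.4244 ≈ -0.934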